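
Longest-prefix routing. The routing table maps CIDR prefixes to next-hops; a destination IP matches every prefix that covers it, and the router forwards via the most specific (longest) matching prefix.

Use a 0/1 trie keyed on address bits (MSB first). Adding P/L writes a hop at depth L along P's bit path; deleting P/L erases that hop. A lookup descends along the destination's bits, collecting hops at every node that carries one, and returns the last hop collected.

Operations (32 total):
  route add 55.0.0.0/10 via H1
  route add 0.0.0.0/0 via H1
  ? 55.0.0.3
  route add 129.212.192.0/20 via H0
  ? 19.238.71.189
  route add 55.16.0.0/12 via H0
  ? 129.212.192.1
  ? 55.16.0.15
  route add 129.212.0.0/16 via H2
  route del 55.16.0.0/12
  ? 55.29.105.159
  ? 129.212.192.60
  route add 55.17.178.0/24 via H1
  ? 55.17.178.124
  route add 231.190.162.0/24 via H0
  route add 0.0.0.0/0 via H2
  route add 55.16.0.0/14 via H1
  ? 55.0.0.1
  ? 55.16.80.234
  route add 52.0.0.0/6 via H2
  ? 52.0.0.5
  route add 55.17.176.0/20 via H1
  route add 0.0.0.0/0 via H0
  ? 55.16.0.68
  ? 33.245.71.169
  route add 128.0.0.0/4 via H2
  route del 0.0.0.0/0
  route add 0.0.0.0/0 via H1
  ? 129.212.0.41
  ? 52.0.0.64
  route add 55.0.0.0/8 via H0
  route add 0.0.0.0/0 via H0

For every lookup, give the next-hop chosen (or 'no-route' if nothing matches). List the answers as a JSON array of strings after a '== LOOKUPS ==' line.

Apply in order:
  add 55.0.0.0/10 -> H1 at depth 10
  add 0.0.0.0/0 -> H1 at depth 0
  lookup 55.0.0.3: bits 0011011100 walk d0:H1→d1:-→d2:-→d3:-→d4:-→d5:-→d6:-→d7:-→d8:-→d9:-→d10:H1 -> H1
  add 129.212.192.0/20 -> H0 at depth 20
  lookup 19.238.71.189: bits 00 walk d0:H1→d1:-→d2:- -> H1
  add 55.16.0.0/12 -> H0 at depth 12
  lookup 129.212.192.1: bits 10000001110101001100 walk d0:H1→d1:-→d2:-→d3:-→d4:-→d5:-→d6:-→d7:-→d8:-→d9:-→d10:-→d11:-→d12:-→d13:-→d14:-→d15:-→d16:-→d17:-→d18:-→d19:-→d20:H0 -> H0
  lookup 55.16.0.15: bits 001101110001 walk d0:H1→d1:-→d2:-→d3:-→d4:-→d5:-→d6:-→d7:-→d8:-→d9:-→d10:H1→d11:-→d12:H0 -> H0
  add 129.212.0.0/16 -> H2 at depth 16
  del 55.16.0.0/12 (clear depth 12)
  lookup 55.29.105.159: bits 001101110001 walk d0:H1→d1:-→d2:-→d3:-→d4:-→d5:-→d6:-→d7:-→d8:-→d9:-→d10:H1→d11:-→d12:- -> H1
  lookup 129.212.192.60: bits 10000001110101001100 walk d0:H1→d1:-→d2:-→d3:-→d4:-→d5:-→d6:-→d7:-→d8:-→d9:-→d10:-→d11:-→d12:-→d13:-→d14:-→d15:-→d16:H2→d17:-→d18:-→d19:-→d20:H0 -> H0
  add 55.17.178.0/24 -> H1 at depth 24
  lookup 55.17.178.124: bits 001101110001000110110010 walk d0:H1→d1:-→d2:-→d3:-→d4:-→d5:-→d6:-→d7:-→d8:-→d9:-→d10:H1→d11:-→d12:-→d13:-→d14:-→d15:-→d16:-→d17:-→d18:-→d19:-→d20:-→d21:-→d22:-→d23:-→d24:H1 -> H1
  add 231.190.162.0/24 -> H0 at depth 24
  add 0.0.0.0/0 -> H2 at depth 0
  add 55.16.0.0/14 -> H1 at depth 14
  lookup 55.0.0.1: bits 00110111000 walk d0:H2→d1:-→d2:-→d3:-→d4:-→d5:-→d6:-→d7:-→d8:-→d9:-→d10:H1→d11:- -> H1
  lookup 55.16.80.234: bits 001101110001000 walk d0:H2→d1:-→d2:-→d3:-→d4:-→d5:-→d6:-→d7:-→d8:-→d9:-→d10:H1→d11:-→d12:-→d13:-→d14:H1→d15:- -> H1
  add 52.0.0.0/6 -> H2 at depth 6
  lookup 52.0.0.5: bits 001101 walk d0:H2→d1:-→d2:-→d3:-→d4:-→d5:-→d6:H2 -> H2
  add 55.17.176.0/20 -> H1 at depth 20
  add 0.0.0.0/0 -> H0 at depth 0
  lookup 55.16.0.68: bits 001101110001000 walk d0:H0→d1:-→d2:-→d3:-→d4:-→d5:-→d6:H2→d7:-→d8:-→d9:-→d10:H1→d11:-→d12:-→d13:-→d14:H1→d15:- -> H1
  lookup 33.245.71.169: bits 001 walk d0:H0→d1:-→d2:-→d3:- -> H0
  add 128.0.0.0/4 -> H2 at depth 4
  del 0.0.0.0/0 (clear depth 0)
  add 0.0.0.0/0 -> H1 at depth 0
  lookup 129.212.0.41: bits 1000000111010100 walk d0:H1→d1:-→d2:-→d3:-→d4:H2→d5:-→d6:-→d7:-→d8:-→d9:-→d10:-→d11:-→d12:-→d13:-→d14:-→d15:-→d16:H2 -> H2
  lookup 52.0.0.64: bits 001101 walk d0:H1→d1:-→d2:-→d3:-→d4:-→d5:-→d6:H2 -> H2
  add 55.0.0.0/8 -> H0 at depth 8
  add 0.0.0.0/0 -> H0 at depth 0

== LOOKUPS ==
["H1","H1","H0","H0","H1","H0","H1","H1","H1","H2","H1","H0","H2","H2"]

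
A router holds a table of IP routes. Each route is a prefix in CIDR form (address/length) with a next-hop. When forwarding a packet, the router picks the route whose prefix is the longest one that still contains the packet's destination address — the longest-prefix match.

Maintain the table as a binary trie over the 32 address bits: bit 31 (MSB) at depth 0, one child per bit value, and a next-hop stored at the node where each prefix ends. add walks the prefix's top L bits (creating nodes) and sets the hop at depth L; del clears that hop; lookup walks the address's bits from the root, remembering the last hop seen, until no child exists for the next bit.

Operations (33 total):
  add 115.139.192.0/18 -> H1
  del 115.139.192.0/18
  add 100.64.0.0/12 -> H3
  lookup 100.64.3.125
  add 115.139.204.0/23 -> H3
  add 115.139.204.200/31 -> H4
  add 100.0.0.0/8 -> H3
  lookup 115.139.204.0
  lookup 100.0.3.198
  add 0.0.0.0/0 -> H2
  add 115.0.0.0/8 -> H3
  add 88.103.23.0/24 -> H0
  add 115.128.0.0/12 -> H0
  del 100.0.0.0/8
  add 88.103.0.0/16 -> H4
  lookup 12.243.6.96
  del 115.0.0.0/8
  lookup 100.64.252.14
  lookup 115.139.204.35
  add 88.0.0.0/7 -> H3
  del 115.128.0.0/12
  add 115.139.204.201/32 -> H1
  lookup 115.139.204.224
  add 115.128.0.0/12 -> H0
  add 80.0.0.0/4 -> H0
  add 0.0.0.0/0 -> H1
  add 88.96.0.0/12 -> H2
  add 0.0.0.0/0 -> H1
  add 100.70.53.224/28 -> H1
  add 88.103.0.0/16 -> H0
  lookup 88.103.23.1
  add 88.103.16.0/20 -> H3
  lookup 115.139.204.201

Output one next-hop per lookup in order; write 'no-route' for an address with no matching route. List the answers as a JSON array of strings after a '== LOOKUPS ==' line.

Trace:
  add 115.139.192.0/18 -> H1 at depth 18
  - 115.139.192.0/18 clear@18
  add 100.64.0.0/12 -> H3 at depth 12
  Q 100.64.3.125: descend 011001000100 ; hops seen [H3] ; pick H3
  add 115.139.204.0/23 -> H3 at depth 23
  add 115.139.204.200/31 -> H4 at depth 31
  add 100.0.0.0/8 -> H3 at depth 8
  Q 115.139.204.0: descend 011100111000101111001100 ; hops seen [H3] ; pick H3
  Q 100.0.3.198: descend 011001000 ; hops seen [H3] ; pick H3
  add 0.0.0.0/0 -> H2 at depth 0
  add 115.0.0.0/8 -> H3 at depth 8
  add 88.103.23.0/24 -> H0 at depth 24
  add 115.128.0.0/12 -> H0 at depth 12
  - 100.0.0.0/8 clear@8
  add 88.103.0.0/16 -> H4 at depth 16
  Q 12.243.6.96: descend 0 ; hops seen [H2] ; pick H2
  - 115.0.0.0/8 clear@8
  Q 100.64.252.14: descend 011001000100 ; hops seen [H2,H3] ; pick H3
  Q 115.139.204.35: descend 011100111000101111001100 ; hops seen [H2,H0,H3] ; pick H3
  add 88.0.0.0/7 -> H3 at depth 7
  - 115.128.0.0/12 clear@12
  add 115.139.204.201/32 -> H1 at depth 32
  Q 115.139.204.224: descend 01110011100010111100110011 ; hops seen [H2,H3] ; pick H3
  add 115.128.0.0/12 -> H0 at depth 12
  add 80.0.0.0/4 -> H0 at depth 4
  add 0.0.0.0/0 -> H1 at depth 0
  add 88.96.0.0/12 -> H2 at depth 12
  add 0.0.0.0/0 -> H1 at depth 0
  add 100.70.53.224/28 -> H1 at depth 28
  add 88.103.0.0/16 -> H0 at depth 16
  Q 88.103.23.1: descend 010110000110011100010111 ; hops seen [H1,H0,H3,H2,H0,H0] ; pick H0
  add 88.103.16.0/20 -> H3 at depth 20
  Q 115.139.204.201: descend 01110011100010111100110011001001 ; hops seen [H1,H0,H3,H4,H1] ; pick H1

== LOOKUPS ==
["H3","H3","H3","H2","H3","H3","H3","H0","H1"]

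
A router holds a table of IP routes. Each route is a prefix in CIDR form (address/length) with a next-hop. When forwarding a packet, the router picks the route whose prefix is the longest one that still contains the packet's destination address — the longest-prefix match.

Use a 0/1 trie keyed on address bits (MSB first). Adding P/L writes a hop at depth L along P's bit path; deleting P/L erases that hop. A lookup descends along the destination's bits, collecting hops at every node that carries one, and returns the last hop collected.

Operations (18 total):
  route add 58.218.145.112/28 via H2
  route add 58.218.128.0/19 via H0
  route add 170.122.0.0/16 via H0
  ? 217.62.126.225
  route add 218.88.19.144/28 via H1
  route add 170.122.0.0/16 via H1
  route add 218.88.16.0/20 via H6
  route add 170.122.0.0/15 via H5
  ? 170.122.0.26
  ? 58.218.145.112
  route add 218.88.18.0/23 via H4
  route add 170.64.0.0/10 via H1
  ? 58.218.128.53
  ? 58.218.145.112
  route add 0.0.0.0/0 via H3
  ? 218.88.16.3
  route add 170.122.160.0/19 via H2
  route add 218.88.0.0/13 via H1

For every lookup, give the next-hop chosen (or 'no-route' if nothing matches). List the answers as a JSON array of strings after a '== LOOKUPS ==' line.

Process each operation:
  add 58.218.145.112/28 -> H2 at depth 28
  add 58.218.128.0/19 -> H0 at depth 19
  add 170.122.0.0/16 -> H0 at depth 16
  lookup 217.62.126.225: bits 1 walk d0:-→d1:- -> no-route
  add 218.88.19.144/28 -> H1 at depth 28
  add 170.122.0.0/16 -> H1 at depth 16
  add 218.88.16.0/20 -> H6 at depth 20
  add 170.122.0.0/15 -> H5 at depth 15
  lookup 170.122.0.26: bits 1010101001111010 walk d0:-→d1:-→d2:-→d3:-→d4:-→d5:-→d6:-→d7:-→d8:-→d9:-→d10:-→d11:-→d12:-→d13:-→d14:-→d15:H5→d16:H1 -> H1
  lookup 58.218.145.112: bits 0011101011011010100100010111 walk d0:-→d1:-→d2:-→d3:-→d4:-→d5:-→d6:-→d7:-→d8:-→d9:-→d10:-→d11:-→d12:-→d13:-→d14:-→d15:-→d16:-→d17:-→d18:-→d19:H0→d20:-→d21:-→d22:-→d23:-→d24:-→d25:-→d26:-→d27:-→d28:H2 -> H2
  add 218.88.18.0/23 -> H4 at depth 23
  add 170.64.0.0/10 -> H1 at depth 10
  lookup 58.218.128.53: bits 0011101011011010100 walk d0:-→d1:-→d2:-→d3:-→d4:-→d5:-→d6:-→d7:-→d8:-→d9:-→d10:-→d11:-→d12:-→d13:-→d14:-→d15:-→d16:-→d17:-→d18:-→d19:H0 -> H0
  lookup 58.218.145.112: bits 0011101011011010100100010111 walk d0:-→d1:-→d2:-→d3:-→d4:-→d5:-→d6:-→d7:-→d8:-→d9:-→d10:-→d11:-→d12:-→d13:-→d14:-→d15:-→d16:-→d17:-→d18:-→d19:H0→d20:-→d21:-→d22:-→d23:-→d24:-→d25:-→d26:-→d27:-→d28:H2 -> H2
  add 0.0.0.0/0 -> H3 at depth 0
  lookup 218.88.16.3: bits 1101101001011000000100 walk d0:H3→d1:-→d2:-→d3:-→d4:-→d5:-→d6:-→d7:-→d8:-→d9:-→d10:-→d11:-→d12:-→d13:-→d14:-→d15:-→d16:-→d17:-→d18:-→d19:-→d20:H6→d21:-→d22:- -> H6
  add 170.122.160.0/19 -> H2 at depth 19
  add 218.88.0.0/13 -> H1 at depth 13

== LOOKUPS ==
["no-route","H1","H2","H0","H2","H6"]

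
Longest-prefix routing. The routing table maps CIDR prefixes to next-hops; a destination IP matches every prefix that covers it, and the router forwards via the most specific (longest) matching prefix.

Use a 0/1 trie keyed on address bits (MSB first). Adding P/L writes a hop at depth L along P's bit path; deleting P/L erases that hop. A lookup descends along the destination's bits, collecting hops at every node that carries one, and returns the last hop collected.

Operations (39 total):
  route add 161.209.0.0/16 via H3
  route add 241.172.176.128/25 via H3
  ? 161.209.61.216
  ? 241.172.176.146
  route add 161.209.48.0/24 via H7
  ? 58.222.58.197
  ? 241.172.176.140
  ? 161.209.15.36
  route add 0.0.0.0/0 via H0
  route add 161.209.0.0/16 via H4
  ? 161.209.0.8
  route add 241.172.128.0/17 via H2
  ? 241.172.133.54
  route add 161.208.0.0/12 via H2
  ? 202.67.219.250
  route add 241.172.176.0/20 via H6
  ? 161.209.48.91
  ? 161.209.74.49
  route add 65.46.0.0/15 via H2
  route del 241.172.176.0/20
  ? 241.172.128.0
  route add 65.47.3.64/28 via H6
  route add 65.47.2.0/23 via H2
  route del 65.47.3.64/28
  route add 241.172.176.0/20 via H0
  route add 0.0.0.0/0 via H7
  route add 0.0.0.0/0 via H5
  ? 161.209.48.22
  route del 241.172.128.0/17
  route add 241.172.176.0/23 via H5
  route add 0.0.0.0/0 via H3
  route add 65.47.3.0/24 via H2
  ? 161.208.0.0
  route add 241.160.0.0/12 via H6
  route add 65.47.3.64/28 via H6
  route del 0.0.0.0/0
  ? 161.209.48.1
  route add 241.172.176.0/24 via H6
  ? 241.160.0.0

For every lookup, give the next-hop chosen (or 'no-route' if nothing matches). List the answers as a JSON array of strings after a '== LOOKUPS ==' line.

Process each operation:
  + 161.209.0.0/16 (H3) depth=16
  + 241.172.176.128/25 (H3) depth=25
  ? 161.209.61.216  path d0:-→d1:-→d2:-→d3:-→d4:-→d5:-→d6:-→d7:-→d8:-→d9:-→d10:-→d11:-→d12:-→d13:-→d14:-→d15:-→d16:H3  best=H3
  ? 241.172.176.146  path d0:-→d1:-→d2:-→d3:-→d4:-→d5:-→d6:-→d7:-→d8:-→d9:-→d10:-→d11:-→d12:-→d13:-→d14:-→d15:-→d16:-→d17:-→d18:-→d19:-→d20:-→d21:-→d22:-→d23:-→d24:-→d25:H3  best=H3
  + 161.209.48.0/24 (H7) depth=24
  ? 58.222.58.197  path d0:-  best=no-route
  ? 241.172.176.140  path d0:-→d1:-→d2:-→d3:-→d4:-→d5:-→d6:-→d7:-→d8:-→d9:-→d10:-→d11:-→d12:-→d13:-→d14:-→d15:-→d16:-→d17:-→d18:-→d19:-→d20:-→d21:-→d22:-→d23:-→d24:-→d25:H3  best=H3
  ? 161.209.15.36  path d0:-→d1:-→d2:-→d3:-→d4:-→d5:-→d6:-→d7:-→d8:-→d9:-→d10:-→d11:-→d12:-→d13:-→d14:-→d15:-→d16:H3→d17:-→d18:-  best=H3
  + 0.0.0.0/0 (H0) depth=0
  + 161.209.0.0/16 (H4) depth=16
  ? 161.209.0.8  path d0:H0→d1:-→d2:-→d3:-→d4:-→d5:-→d6:-→d7:-→d8:-→d9:-→d10:-→d11:-→d12:-→d13:-→d14:-→d15:-→d16:H4→d17:-→d18:-  best=H4
  + 241.172.128.0/17 (H2) depth=17
  ? 241.172.133.54  path d0:H0→d1:-→d2:-→d3:-→d4:-→d5:-→d6:-→d7:-→d8:-→d9:-→d10:-→d11:-→d12:-→d13:-→d14:-→d15:-→d16:-→d17:H2→d18:-  best=H2
  + 161.208.0.0/12 (H2) depth=12
  ? 202.67.219.250  path d0:H0→d1:-→d2:-  best=H0
  + 241.172.176.0/20 (H6) depth=20
  ? 161.209.48.91  path d0:H0→d1:-→d2:-→d3:-→d4:-→d5:-→d6:-→d7:-→d8:-→d9:-→d10:-→d11:-→d12:H2→d13:-→d14:-→d15:-→d16:H4→d17:-→d18:-→d19:-→d20:-→d21:-→d22:-→d23:-→d24:H7  best=H7
  ? 161.209.74.49  path d0:H0→d1:-→d2:-→d3:-→d4:-→d5:-→d6:-→d7:-→d8:-→d9:-→d10:-→d11:-→d12:H2→d13:-→d14:-→d15:-→d16:H4→d17:-  best=H4
  + 65.46.0.0/15 (H2) depth=15
  - 241.172.176.0/20 clear@20
  ? 241.172.128.0  path d0:H0→d1:-→d2:-→d3:-→d4:-→d5:-→d6:-→d7:-→d8:-→d9:-→d10:-→d11:-→d12:-→d13:-→d14:-→d15:-→d16:-→d17:H2→d18:-  best=H2
  + 65.47.3.64/28 (H6) depth=28
  + 65.47.2.0/23 (H2) depth=23
  - 65.47.3.64/28 clear@28
  + 241.172.176.0/20 (H0) depth=20
  + 0.0.0.0/0 (H7) depth=0
  + 0.0.0.0/0 (H5) depth=0
  ? 161.209.48.22  path d0:H5→d1:-→d2:-→d3:-→d4:-→d5:-→d6:-→d7:-→d8:-→d9:-→d10:-→d11:-→d12:H2→d13:-→d14:-→d15:-→d16:H4→d17:-→d18:-→d19:-→d20:-→d21:-→d22:-→d23:-→d24:H7  best=H7
  - 241.172.128.0/17 clear@17
  + 241.172.176.0/23 (H5) depth=23
  + 0.0.0.0/0 (H3) depth=0
  + 65.47.3.0/24 (H2) depth=24
  ? 161.208.0.0  path d0:H3→d1:-→d2:-→d3:-→d4:-→d5:-→d6:-→d7:-→d8:-→d9:-→d10:-→d11:-→d12:H2→d13:-→d14:-→d15:-  best=H2
  + 241.160.0.0/12 (H6) depth=12
  + 65.47.3.64/28 (H6) depth=28
  - 0.0.0.0/0 clear@0
  ? 161.209.48.1  path d0:-→d1:-→d2:-→d3:-→d4:-→d5:-→d6:-→d7:-→d8:-→d9:-→d10:-→d11:-→d12:H2→d13:-→d14:-→d15:-→d16:H4→d17:-→d18:-→d19:-→d20:-→d21:-→d22:-→d23:-→d24:H7  best=H7
  + 241.172.176.0/24 (H6) depth=24
  ? 241.160.0.0  path d0:-→d1:-→d2:-→d3:-→d4:-→d5:-→d6:-→d7:-→d8:-→d9:-→d10:-→d11:-→d12:H6  best=H6

== LOOKUPS ==
["H3","H3","no-route","H3","H3","H4","H2","H0","H7","H4","H2","H7","H2","H7","H6"]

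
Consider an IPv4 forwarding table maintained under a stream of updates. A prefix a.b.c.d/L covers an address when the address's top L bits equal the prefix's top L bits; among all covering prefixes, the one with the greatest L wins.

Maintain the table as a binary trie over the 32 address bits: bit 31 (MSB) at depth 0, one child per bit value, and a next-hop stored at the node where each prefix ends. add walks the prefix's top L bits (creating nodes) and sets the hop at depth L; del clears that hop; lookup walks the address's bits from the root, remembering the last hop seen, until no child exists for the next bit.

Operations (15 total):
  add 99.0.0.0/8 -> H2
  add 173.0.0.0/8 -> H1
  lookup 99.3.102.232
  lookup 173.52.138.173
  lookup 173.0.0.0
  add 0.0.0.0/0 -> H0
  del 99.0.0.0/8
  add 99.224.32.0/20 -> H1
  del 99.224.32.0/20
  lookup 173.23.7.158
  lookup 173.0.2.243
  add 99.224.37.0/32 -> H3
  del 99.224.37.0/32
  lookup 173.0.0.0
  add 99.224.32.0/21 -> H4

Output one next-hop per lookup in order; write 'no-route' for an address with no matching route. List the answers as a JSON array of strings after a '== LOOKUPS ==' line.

Trace:
  add 99.0.0.0/8 -> H2 at depth 8
  add 173.0.0.0/8 -> H1 at depth 8
  ? 99.3.102.232  path d0:-→d1:-→d2:-→d3:-→d4:-→d5:-→d6:-→d7:-→d8:H2  best=H2
  ? 173.52.138.173  path d0:-→d1:-→d2:-→d3:-→d4:-→d5:-→d6:-→d7:-→d8:H1  best=H1
  ? 173.0.0.0  path d0:-→d1:-→d2:-→d3:-→d4:-→d5:-→d6:-→d7:-→d8:H1  best=H1
  add 0.0.0.0/0 -> H0 at depth 0
  - 99.0.0.0/8 clear@8
  add 99.224.32.0/20 -> H1 at depth 20
  - 99.224.32.0/20 clear@20
  ? 173.23.7.158  path d0:H0→d1:-→d2:-→d3:-→d4:-→d5:-→d6:-→d7:-→d8:H1  best=H1
  ? 173.0.2.243  path d0:H0→d1:-→d2:-→d3:-→d4:-→d5:-→d6:-→d7:-→d8:H1  best=H1
  add 99.224.37.0/32 -> H3 at depth 32
  - 99.224.37.0/32 clear@32
  ? 173.0.0.0  path d0:H0→d1:-→d2:-→d3:-→d4:-→d5:-→d6:-→d7:-→d8:H1  best=H1
  add 99.224.32.0/21 -> H4 at depth 21

== LOOKUPS ==
["H2","H1","H1","H1","H1","H1"]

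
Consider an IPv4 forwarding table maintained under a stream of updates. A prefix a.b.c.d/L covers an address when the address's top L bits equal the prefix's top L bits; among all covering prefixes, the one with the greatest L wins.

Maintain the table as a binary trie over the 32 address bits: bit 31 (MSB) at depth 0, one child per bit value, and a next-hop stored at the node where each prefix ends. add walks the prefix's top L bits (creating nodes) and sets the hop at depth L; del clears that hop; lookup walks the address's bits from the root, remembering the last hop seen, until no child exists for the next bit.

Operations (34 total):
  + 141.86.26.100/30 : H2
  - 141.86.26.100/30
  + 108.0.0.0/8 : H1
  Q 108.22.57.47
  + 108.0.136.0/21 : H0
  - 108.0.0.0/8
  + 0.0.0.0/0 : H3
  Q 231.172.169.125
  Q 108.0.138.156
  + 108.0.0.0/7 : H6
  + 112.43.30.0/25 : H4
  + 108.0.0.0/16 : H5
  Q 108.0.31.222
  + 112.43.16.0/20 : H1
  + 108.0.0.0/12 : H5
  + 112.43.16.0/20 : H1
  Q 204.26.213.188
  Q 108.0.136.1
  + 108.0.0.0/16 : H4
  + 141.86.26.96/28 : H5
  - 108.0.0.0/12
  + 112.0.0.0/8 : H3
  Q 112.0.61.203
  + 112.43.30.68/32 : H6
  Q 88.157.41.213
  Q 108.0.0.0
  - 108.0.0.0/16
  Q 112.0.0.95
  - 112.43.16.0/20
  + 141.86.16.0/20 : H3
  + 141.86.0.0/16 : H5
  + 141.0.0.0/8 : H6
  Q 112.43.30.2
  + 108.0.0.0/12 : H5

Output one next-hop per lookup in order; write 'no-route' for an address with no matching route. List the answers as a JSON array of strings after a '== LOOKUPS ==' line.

Trace:
  + 141.86.26.100/30 (H2) depth=30
  - 141.86.26.100/30 clear@30
  + 108.0.0.0/8 (H1) depth=8
  lookup 108.22.57.47: bits 01101100 walk d0:-→d1:-→d2:-→d3:-→d4:-→d5:-→d6:-→d7:-→d8:H1 -> H1
  + 108.0.136.0/21 (H0) depth=21
  - 108.0.0.0/8 clear@8
  + 0.0.0.0/0 (H3) depth=0
  lookup 231.172.169.125: bits 1 walk d0:H3→d1:- -> H3
  lookup 108.0.138.156: bits 011011000000000010001 walk d0:H3→d1:-→d2:-→d3:-→d4:-→d5:-→d6:-→d7:-→d8:-→d9:-→d10:-→d11:-→d12:-→d13:-→d14:-→d15:-→d16:-→d17:-→d18:-→d19:-→d20:-→d21:H0 -> H0
  + 108.0.0.0/7 (H6) depth=7
  + 112.43.30.0/25 (H4) depth=25
  + 108.0.0.0/16 (H5) depth=16
  lookup 108.0.31.222: bits 0110110000000000 walk d0:H3→d1:-→d2:-→d3:-→d4:-→d5:-→d6:-→d7:H6→d8:-→d9:-→d10:-→d11:-→d12:-→d13:-→d14:-→d15:-→d16:H5 -> H5
  + 112.43.16.0/20 (H1) depth=20
  + 108.0.0.0/12 (H5) depth=12
  + 112.43.16.0/20 (H1) depth=20
  lookup 204.26.213.188: bits 1 walk d0:H3→d1:- -> H3
  lookup 108.0.136.1: bits 011011000000000010001 walk d0:H3→d1:-→d2:-→d3:-→d4:-→d5:-→d6:-→d7:H6→d8:-→d9:-→d10:-→d11:-→d12:H5→d13:-→d14:-→d15:-→d16:H5→d17:-→d18:-→d19:-→d20:-→d21:H0 -> H0
  + 108.0.0.0/16 (H4) depth=16
  + 141.86.26.96/28 (H5) depth=28
  - 108.0.0.0/12 clear@12
  + 112.0.0.0/8 (H3) depth=8
  lookup 112.0.61.203: bits 0111000000 walk d0:H3→d1:-→d2:-→d3:-→d4:-→d5:-→d6:-→d7:-→d8:H3→d9:-→d10:- -> H3
  + 112.43.30.68/32 (H6) depth=32
  lookup 88.157.41.213: bits 01 walk d0:H3→d1:-→d2:- -> H3
  lookup 108.0.0.0: bits 0110110000000000 walk d0:H3→d1:-→d2:-→d3:-→d4:-→d5:-→d6:-→d7:H6→d8:-→d9:-→d10:-→d11:-→d12:-→d13:-→d14:-→d15:-→d16:H4 -> H4
  - 108.0.0.0/16 clear@16
  lookup 112.0.0.95: bits 0111000000 walk d0:H3→d1:-→d2:-→d3:-→d4:-→d5:-→d6:-→d7:-→d8:H3→d9:-→d10:- -> H3
  - 112.43.16.0/20 clear@20
  + 141.86.16.0/20 (H3) depth=20
  + 141.86.0.0/16 (H5) depth=16
  + 141.0.0.0/8 (H6) depth=8
  lookup 112.43.30.2: bits 0111000000101011000111100 walk d0:H3→d1:-→d2:-→d3:-→d4:-→d5:-→d6:-→d7:-→d8:H3→d9:-→d10:-→d11:-→d12:-→d13:-→d14:-→d15:-→d16:-→d17:-→d18:-→d19:-→d20:-→d21:-→d22:-→d23:-→d24:-→d25:H4 -> H4
  + 108.0.0.0/12 (H5) depth=12

== LOOKUPS ==
["H1","H3","H0","H5","H3","H0","H3","H3","H4","H3","H4"]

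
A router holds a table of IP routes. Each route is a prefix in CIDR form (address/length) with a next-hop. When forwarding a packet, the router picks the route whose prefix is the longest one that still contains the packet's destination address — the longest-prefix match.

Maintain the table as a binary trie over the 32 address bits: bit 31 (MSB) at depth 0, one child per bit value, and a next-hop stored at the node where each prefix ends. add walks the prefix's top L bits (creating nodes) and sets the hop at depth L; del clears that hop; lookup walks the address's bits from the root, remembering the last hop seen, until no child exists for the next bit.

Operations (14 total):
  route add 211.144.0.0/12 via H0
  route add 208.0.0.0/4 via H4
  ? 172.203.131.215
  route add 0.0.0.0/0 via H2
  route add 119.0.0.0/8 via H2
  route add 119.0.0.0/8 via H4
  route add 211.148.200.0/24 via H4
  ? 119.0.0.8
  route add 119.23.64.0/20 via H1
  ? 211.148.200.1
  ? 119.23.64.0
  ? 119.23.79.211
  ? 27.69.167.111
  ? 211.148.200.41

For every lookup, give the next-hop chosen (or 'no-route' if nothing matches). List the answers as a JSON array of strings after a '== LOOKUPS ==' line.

Trace:
  + 211.144.0.0/12 (H0) depth=12
  + 208.0.0.0/4 (H4) depth=4
  lookup 172.203.131.215: bits 1 walk d0:-→d1:- -> no-route
  + 0.0.0.0/0 (H2) depth=0
  + 119.0.0.0/8 (H2) depth=8
  + 119.0.0.0/8 (H4) depth=8
  + 211.148.200.0/24 (H4) depth=24
  lookup 119.0.0.8: bits 01110111 walk d0:H2→d1:-→d2:-→d3:-→d4:-→d5:-→d6:-→d7:-→d8:H4 -> H4
  + 119.23.64.0/20 (H1) depth=20
  lookup 211.148.200.1: bits 110100111001010011001000 walk d0:H2→d1:-→d2:-→d3:-→d4:H4→d5:-→d6:-→d7:-→d8:-→d9:-→d10:-→d11:-→d12:H0→d13:-→d14:-→d15:-→d16:-→d17:-→d18:-→d19:-→d20:-→d21:-→d22:-→d23:-→d24:H4 -> H4
  lookup 119.23.64.0: bits 01110111000101110100 walk d0:H2→d1:-→d2:-→d3:-→d4:-→d5:-→d6:-→d7:-→d8:H4→d9:-→d10:-→d11:-→d12:-→d13:-→d14:-→d15:-→d16:-→d17:-→d18:-→d19:-→d20:H1 -> H1
  lookup 119.23.79.211: bits 01110111000101110100 walk d0:H2→d1:-→d2:-→d3:-→d4:-→d5:-→d6:-→d7:-→d8:H4→d9:-→d10:-→d11:-→d12:-→d13:-→d14:-→d15:-→d16:-→d17:-→d18:-→d19:-→d20:H1 -> H1
  lookup 27.69.167.111: bits 0 walk d0:H2→d1:- -> H2
  lookup 211.148.200.41: bits 110100111001010011001000 walk d0:H2→d1:-→d2:-→d3:-→d4:H4→d5:-→d6:-→d7:-→d8:-→d9:-→d10:-→d11:-→d12:H0→d13:-→d14:-→d15:-→d16:-→d17:-→d18:-→d19:-→d20:-→d21:-→d22:-→d23:-→d24:H4 -> H4

== LOOKUPS ==
["no-route","H4","H4","H1","H1","H2","H4"]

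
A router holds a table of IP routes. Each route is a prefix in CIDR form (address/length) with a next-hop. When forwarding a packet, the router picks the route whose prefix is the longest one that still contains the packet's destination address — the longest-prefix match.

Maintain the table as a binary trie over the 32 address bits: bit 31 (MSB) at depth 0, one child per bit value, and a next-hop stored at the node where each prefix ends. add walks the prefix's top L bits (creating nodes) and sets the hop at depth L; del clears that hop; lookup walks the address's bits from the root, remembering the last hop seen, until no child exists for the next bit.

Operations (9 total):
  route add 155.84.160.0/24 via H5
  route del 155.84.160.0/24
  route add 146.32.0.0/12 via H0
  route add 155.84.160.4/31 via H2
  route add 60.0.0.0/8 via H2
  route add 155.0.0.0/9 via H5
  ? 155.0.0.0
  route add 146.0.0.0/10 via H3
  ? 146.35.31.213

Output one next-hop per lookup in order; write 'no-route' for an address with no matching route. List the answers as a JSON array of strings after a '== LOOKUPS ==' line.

Trace:
  + 155.84.160.0/24 (H5) depth=24
  - 155.84.160.0/24 clear@24
  + 146.32.0.0/12 (H0) depth=12
  + 155.84.160.4/31 (H2) depth=31
  + 60.0.0.0/8 (H2) depth=8
  + 155.0.0.0/9 (H5) depth=9
  lookup 155.0.0.0: bits 100110110 walk d0:-→d1:-→d2:-→d3:-→d4:-→d5:-→d6:-→d7:-→d8:-→d9:H5 -> H5
  + 146.0.0.0/10 (H3) depth=10
  lookup 146.35.31.213: bits 100100100010 walk d0:-→d1:-→d2:-→d3:-→d4:-→d5:-→d6:-→d7:-→d8:-→d9:-→d10:H3→d11:-→d12:H0 -> H0

== LOOKUPS ==
["H5","H0"]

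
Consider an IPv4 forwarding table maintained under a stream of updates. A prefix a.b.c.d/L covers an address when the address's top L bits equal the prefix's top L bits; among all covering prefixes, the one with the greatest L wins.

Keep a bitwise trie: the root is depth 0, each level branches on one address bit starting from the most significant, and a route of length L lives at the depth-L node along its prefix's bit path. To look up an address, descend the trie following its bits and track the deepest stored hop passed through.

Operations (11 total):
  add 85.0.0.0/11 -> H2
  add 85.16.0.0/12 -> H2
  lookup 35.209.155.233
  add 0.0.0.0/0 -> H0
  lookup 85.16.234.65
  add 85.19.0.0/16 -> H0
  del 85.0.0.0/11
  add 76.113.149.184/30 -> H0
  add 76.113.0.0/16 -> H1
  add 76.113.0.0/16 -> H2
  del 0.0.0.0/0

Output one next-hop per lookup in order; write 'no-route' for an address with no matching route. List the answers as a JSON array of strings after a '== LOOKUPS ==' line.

Process each operation:
  add 85.0.0.0/11 -> H2 at depth 11
  add 85.16.0.0/12 -> H2 at depth 12
  Q 35.209.155.233: descend 0 ; hops seen [∅] ; pick no-route
  add 0.0.0.0/0 -> H0 at depth 0
  Q 85.16.234.65: descend 010101010001 ; hops seen [H0,H2,H2] ; pick H2
  add 85.19.0.0/16 -> H0 at depth 16
  del 85.0.0.0/11 (clear depth 11)
  add 76.113.149.184/30 -> H0 at depth 30
  add 76.113.0.0/16 -> H1 at depth 16
  add 76.113.0.0/16 -> H2 at depth 16
  del 0.0.0.0/0 (clear depth 0)

== LOOKUPS ==
["no-route","H2"]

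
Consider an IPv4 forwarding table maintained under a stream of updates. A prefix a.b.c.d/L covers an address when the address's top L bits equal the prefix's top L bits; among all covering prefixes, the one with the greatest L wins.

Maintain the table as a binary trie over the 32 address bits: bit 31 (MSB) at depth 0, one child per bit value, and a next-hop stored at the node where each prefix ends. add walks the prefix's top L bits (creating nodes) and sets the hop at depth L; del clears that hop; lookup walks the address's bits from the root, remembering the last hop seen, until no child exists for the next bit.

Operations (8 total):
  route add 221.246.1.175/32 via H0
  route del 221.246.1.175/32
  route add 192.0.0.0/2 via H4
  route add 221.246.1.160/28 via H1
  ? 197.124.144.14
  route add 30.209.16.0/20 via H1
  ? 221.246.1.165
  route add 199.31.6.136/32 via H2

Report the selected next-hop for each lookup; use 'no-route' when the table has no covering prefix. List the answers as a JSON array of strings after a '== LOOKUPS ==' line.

Trace:
  + 221.246.1.175/32 (H0) depth=32
  del 221.246.1.175/32 (clear depth 32)
  + 192.0.0.0/2 (H4) depth=2
  + 221.246.1.160/28 (H1) depth=28
  ? 197.124.144.14  path d0:-→d1:-→d2:H4→d3:-  best=H4
  + 30.209.16.0/20 (H1) depth=20
  ? 221.246.1.165  path d0:-→d1:-→d2:H4→d3:-→d4:-→d5:-→d6:-→d7:-→d8:-→d9:-→d10:-→d11:-→d12:-→d13:-→d14:-→d15:-→d16:-→d17:-→d18:-→d19:-→d20:-→d21:-→d22:-→d23:-→d24:-→d25:-→d26:-→d27:-→d28:H1  best=H1
  + 199.31.6.136/32 (H2) depth=32

== LOOKUPS ==
["H4","H1"]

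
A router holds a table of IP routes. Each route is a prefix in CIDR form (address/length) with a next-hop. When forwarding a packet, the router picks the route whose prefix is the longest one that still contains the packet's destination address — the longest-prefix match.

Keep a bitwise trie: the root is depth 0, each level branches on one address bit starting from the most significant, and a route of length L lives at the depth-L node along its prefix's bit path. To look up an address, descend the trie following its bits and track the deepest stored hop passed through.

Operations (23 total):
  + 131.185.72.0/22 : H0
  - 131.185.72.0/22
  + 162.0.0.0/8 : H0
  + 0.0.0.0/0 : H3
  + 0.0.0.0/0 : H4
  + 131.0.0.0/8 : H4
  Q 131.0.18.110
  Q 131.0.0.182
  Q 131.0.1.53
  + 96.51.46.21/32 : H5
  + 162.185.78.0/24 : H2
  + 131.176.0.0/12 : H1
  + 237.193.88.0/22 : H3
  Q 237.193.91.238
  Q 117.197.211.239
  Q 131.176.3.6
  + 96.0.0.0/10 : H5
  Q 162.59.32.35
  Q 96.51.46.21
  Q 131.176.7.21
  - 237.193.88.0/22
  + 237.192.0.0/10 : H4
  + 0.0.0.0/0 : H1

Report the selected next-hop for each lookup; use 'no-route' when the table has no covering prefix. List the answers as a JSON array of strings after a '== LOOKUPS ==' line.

Trace:
  + 131.185.72.0/22 (H0) depth=22
  del 131.185.72.0/22 (clear depth 22)
  + 162.0.0.0/8 (H0) depth=8
  + 0.0.0.0/0 (H3) depth=0
  + 0.0.0.0/0 (H4) depth=0
  + 131.0.0.0/8 (H4) depth=8
  lookup 131.0.18.110: bits 10000011 walk d0:H4→d1:-→d2:-→d3:-→d4:-→d5:-→d6:-→d7:-→d8:H4 -> H4
  lookup 131.0.0.182: bits 10000011 walk d0:H4→d1:-→d2:-→d3:-→d4:-→d5:-→d6:-→d7:-→d8:H4 -> H4
  lookup 131.0.1.53: bits 10000011 walk d0:H4→d1:-→d2:-→d3:-→d4:-→d5:-→d6:-→d7:-→d8:H4 -> H4
  + 96.51.46.21/32 (H5) depth=32
  + 162.185.78.0/24 (H2) depth=24
  + 131.176.0.0/12 (H1) depth=12
  + 237.193.88.0/22 (H3) depth=22
  lookup 237.193.91.238: bits 1110110111000001010110 walk d0:H4→d1:-→d2:-→d3:-→d4:-→d5:-→d6:-→d7:-→d8:-→d9:-→d10:-→d11:-→d12:-→d13:-→d14:-→d15:-→d16:-→d17:-→d18:-→d19:-→d20:-→d21:-→d22:H3 -> H3
  lookup 117.197.211.239: bits 011 walk d0:H4→d1:-→d2:-→d3:- -> H4
  lookup 131.176.3.6: bits 100000111011 walk d0:H4→d1:-→d2:-→d3:-→d4:-→d5:-→d6:-→d7:-→d8:H4→d9:-→d10:-→d11:-→d12:H1 -> H1
  + 96.0.0.0/10 (H5) depth=10
  lookup 162.59.32.35: bits 10100010 walk d0:H4→d1:-→d2:-→d3:-→d4:-→d5:-→d6:-→d7:-→d8:H0 -> H0
  lookup 96.51.46.21: bits 01100000001100110010111000010101 walk d0:H4→d1:-→d2:-→d3:-→d4:-→d5:-→d6:-→d7:-→d8:-→d9:-→d10:H5→d11:-→d12:-→d13:-→d14:-→d15:-→d16:-→d17:-→d18:-→d19:-→d20:-→d21:-→d22:-→d23:-→d24:-→d25:-→d26:-→d27:-→d28:-→d29:-→d30:-→d31:-→d32:H5 -> H5
  lookup 131.176.7.21: bits 100000111011 walk d0:H4→d1:-→d2:-→d3:-→d4:-→d5:-→d6:-→d7:-→d8:H4→d9:-→d10:-→d11:-→d12:H1 -> H1
  del 237.193.88.0/22 (clear depth 22)
  + 237.192.0.0/10 (H4) depth=10
  + 0.0.0.0/0 (H1) depth=0

== LOOKUPS ==
["H4","H4","H4","H3","H4","H1","H0","H5","H1"]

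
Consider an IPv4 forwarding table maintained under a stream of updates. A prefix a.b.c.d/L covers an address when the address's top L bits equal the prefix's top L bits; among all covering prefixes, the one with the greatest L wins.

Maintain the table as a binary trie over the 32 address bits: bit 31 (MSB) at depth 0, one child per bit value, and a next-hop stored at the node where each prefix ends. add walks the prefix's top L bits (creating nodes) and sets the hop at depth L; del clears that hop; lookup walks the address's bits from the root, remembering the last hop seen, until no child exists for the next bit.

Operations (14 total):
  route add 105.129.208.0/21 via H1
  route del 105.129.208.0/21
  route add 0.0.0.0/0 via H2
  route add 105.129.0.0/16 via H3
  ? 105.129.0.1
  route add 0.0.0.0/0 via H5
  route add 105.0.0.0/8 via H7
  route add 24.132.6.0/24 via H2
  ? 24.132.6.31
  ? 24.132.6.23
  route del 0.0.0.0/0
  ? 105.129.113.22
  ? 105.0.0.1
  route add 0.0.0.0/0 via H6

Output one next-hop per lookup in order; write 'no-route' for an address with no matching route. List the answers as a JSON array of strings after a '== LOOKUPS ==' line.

Process each operation:
  + 105.129.208.0/21 (H1) depth=21
  - 105.129.208.0/21 clear@21
  + 0.0.0.0/0 (H2) depth=0
  + 105.129.0.0/16 (H3) depth=16
  Q 105.129.0.1: descend 0110100110000001 ; hops seen [H2,H3] ; pick H3
  + 0.0.0.0/0 (H5) depth=0
  + 105.0.0.0/8 (H7) depth=8
  + 24.132.6.0/24 (H2) depth=24
  Q 24.132.6.31: descend 000110001000010000000110 ; hops seen [H5,H2] ; pick H2
  Q 24.132.6.23: descend 000110001000010000000110 ; hops seen [H5,H2] ; pick H2
  - 0.0.0.0/0 clear@0
  Q 105.129.113.22: descend 0110100110000001 ; hops seen [H7,H3] ; pick H3
  Q 105.0.0.1: descend 01101001 ; hops seen [H7] ; pick H7
  + 0.0.0.0/0 (H6) depth=0

== LOOKUPS ==
["H3","H2","H2","H3","H7"]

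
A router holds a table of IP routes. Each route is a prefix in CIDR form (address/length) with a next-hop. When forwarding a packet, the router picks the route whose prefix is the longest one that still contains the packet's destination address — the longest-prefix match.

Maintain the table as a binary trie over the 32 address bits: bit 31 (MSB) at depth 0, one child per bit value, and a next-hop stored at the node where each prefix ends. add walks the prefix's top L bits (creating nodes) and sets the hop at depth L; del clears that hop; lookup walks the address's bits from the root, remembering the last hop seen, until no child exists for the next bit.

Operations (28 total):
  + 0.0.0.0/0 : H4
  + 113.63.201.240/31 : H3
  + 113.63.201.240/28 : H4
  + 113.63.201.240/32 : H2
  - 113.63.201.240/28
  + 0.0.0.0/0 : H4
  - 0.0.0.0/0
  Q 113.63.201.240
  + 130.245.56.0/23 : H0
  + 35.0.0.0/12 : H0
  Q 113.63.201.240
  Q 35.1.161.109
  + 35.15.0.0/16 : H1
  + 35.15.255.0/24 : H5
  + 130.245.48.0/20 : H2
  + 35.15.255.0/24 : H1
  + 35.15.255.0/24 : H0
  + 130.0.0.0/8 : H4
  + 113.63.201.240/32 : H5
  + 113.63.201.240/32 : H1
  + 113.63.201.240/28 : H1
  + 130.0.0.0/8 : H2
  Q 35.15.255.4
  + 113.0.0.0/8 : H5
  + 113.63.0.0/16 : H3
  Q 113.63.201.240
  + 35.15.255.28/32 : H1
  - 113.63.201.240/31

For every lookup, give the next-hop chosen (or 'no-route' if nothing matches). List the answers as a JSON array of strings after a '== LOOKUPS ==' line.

Apply in order:
  add 0.0.0.0/0 -> H4 at depth 0
  add 113.63.201.240/31 -> H3 at depth 31
  add 113.63.201.240/28 -> H4 at depth 28
  add 113.63.201.240/32 -> H2 at depth 32
  - 113.63.201.240/28 clear@28
  add 0.0.0.0/0 -> H4 at depth 0
  - 0.0.0.0/0 clear@0
  ? 113.63.201.240  path d0:-→d1:-→d2:-→d3:-→d4:-→d5:-→d6:-→d7:-→d8:-→d9:-→d10:-→d11:-→d12:-→d13:-→d14:-→d15:-→d16:-→d17:-→d18:-→d19:-→d20:-→d21:-→d22:-→d23:-→d24:-→d25:-→d26:-→d27:-→d28:-→d29:-→d30:-→d31:H3→d32:H2  best=H2
  add 130.245.56.0/23 -> H0 at depth 23
  add 35.0.0.0/12 -> H0 at depth 12
  ? 113.63.201.240  path d0:-→d1:-→d2:-→d3:-→d4:-→d5:-→d6:-→d7:-→d8:-→d9:-→d10:-→d11:-→d12:-→d13:-→d14:-→d15:-→d16:-→d17:-→d18:-→d19:-→d20:-→d21:-→d22:-→d23:-→d24:-→d25:-→d26:-→d27:-→d28:-→d29:-→d30:-→d31:H3→d32:H2  best=H2
  ? 35.1.161.109  path d0:-→d1:-→d2:-→d3:-→d4:-→d5:-→d6:-→d7:-→d8:-→d9:-→d10:-→d11:-→d12:H0  best=H0
  add 35.15.0.0/16 -> H1 at depth 16
  add 35.15.255.0/24 -> H5 at depth 24
  add 130.245.48.0/20 -> H2 at depth 20
  add 35.15.255.0/24 -> H1 at depth 24
  add 35.15.255.0/24 -> H0 at depth 24
  add 130.0.0.0/8 -> H4 at depth 8
  add 113.63.201.240/32 -> H5 at depth 32
  add 113.63.201.240/32 -> H1 at depth 32
  add 113.63.201.240/28 -> H1 at depth 28
  add 130.0.0.0/8 -> H2 at depth 8
  ? 35.15.255.4  path d0:-→d1:-→d2:-→d3:-→d4:-→d5:-→d6:-→d7:-→d8:-→d9:-→d10:-→d11:-→d12:H0→d13:-→d14:-→d15:-→d16:H1→d17:-→d18:-→d19:-→d20:-→d21:-→d22:-→d23:-→d24:H0  best=H0
  add 113.0.0.0/8 -> H5 at depth 8
  add 113.63.0.0/16 -> H3 at depth 16
  ? 113.63.201.240  path d0:-→d1:-→d2:-→d3:-→d4:-→d5:-→d6:-→d7:-→d8:H5→d9:-→d10:-→d11:-→d12:-→d13:-→d14:-→d15:-→d16:H3→d17:-→d18:-→d19:-→d20:-→d21:-→d22:-→d23:-→d24:-→d25:-→d26:-→d27:-→d28:H1→d29:-→d30:-→d31:H3→d32:H1  best=H1
  add 35.15.255.28/32 -> H1 at depth 32
  - 113.63.201.240/31 clear@31

== LOOKUPS ==
["H2","H2","H0","H0","H1"]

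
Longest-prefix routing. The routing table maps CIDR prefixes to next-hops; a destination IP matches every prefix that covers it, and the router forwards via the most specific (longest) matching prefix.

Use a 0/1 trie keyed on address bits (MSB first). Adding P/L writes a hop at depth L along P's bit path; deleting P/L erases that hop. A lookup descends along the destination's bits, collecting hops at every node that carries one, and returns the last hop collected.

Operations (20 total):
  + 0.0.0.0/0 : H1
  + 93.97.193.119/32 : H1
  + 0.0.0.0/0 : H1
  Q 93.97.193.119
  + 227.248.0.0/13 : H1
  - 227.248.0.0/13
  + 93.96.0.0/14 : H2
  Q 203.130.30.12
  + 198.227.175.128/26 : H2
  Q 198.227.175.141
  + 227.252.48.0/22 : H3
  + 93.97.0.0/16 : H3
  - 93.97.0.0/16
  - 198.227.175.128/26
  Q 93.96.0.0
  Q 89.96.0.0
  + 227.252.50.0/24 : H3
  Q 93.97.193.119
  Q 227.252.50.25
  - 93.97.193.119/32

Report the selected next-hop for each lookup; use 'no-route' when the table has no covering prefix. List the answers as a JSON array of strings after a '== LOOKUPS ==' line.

Trace:
  add 0.0.0.0/0 -> H1 at depth 0
  add 93.97.193.119/32 -> H1 at depth 32
  add 0.0.0.0/0 -> H1 at depth 0
  Q 93.97.193.119: descend 01011101011000011100000101110111 ; hops seen [H1,H1] ; pick H1
  add 227.248.0.0/13 -> H1 at depth 13
  - 227.248.0.0/13 clear@13
  add 93.96.0.0/14 -> H2 at depth 14
  Q 203.130.30.12: descend 11 ; hops seen [H1] ; pick H1
  add 198.227.175.128/26 -> H2 at depth 26
  Q 198.227.175.141: descend 11000110111000111010111110 ; hops seen [H1,H2] ; pick H2
  add 227.252.48.0/22 -> H3 at depth 22
  add 93.97.0.0/16 -> H3 at depth 16
  - 93.97.0.0/16 clear@16
  - 198.227.175.128/26 clear@26
  Q 93.96.0.0: descend 010111010110000 ; hops seen [H1,H2] ; pick H2
  Q 89.96.0.0: descend 01011 ; hops seen [H1] ; pick H1
  add 227.252.50.0/24 -> H3 at depth 24
  Q 93.97.193.119: descend 01011101011000011100000101110111 ; hops seen [H1,H2,H1] ; pick H1
  Q 227.252.50.25: descend 111000111111110000110010 ; hops seen [H1,H3,H3] ; pick H3
  - 93.97.193.119/32 clear@32

== LOOKUPS ==
["H1","H1","H2","H2","H1","H1","H3"]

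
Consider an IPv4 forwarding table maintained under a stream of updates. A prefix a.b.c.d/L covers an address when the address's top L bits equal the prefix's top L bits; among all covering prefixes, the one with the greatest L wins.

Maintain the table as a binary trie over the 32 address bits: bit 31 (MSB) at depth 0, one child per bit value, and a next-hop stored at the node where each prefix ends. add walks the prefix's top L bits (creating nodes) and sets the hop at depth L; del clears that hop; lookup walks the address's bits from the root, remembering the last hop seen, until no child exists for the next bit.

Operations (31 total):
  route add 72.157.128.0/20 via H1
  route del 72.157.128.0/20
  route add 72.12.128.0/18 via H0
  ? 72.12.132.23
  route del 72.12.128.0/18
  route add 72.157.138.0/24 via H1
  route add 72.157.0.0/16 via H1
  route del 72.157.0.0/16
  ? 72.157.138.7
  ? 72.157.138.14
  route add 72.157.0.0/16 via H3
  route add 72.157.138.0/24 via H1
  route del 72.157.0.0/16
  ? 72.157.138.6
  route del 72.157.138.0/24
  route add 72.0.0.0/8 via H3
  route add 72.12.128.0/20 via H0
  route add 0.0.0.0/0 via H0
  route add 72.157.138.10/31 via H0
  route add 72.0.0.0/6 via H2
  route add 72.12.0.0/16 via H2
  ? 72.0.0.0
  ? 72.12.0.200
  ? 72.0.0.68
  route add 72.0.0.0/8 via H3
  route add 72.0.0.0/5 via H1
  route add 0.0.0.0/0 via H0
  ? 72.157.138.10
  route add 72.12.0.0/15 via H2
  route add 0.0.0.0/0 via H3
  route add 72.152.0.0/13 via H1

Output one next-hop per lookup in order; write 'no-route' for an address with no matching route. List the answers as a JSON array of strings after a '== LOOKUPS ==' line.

Apply in order:
  + 72.157.128.0/20 (H1) depth=20
  - 72.157.128.0/20 clear@20
  + 72.12.128.0/18 (H0) depth=18
  Q 72.12.132.23: descend 010010000000110010 ; hops seen [H0] ; pick H0
  - 72.12.128.0/18 clear@18
  + 72.157.138.0/24 (H1) depth=24
  + 72.157.0.0/16 (H1) depth=16
  - 72.157.0.0/16 clear@16
  Q 72.157.138.7: descend 010010001001110110001010 ; hops seen [H1] ; pick H1
  Q 72.157.138.14: descend 010010001001110110001010 ; hops seen [H1] ; pick H1
  + 72.157.0.0/16 (H3) depth=16
  + 72.157.138.0/24 (H1) depth=24
  - 72.157.0.0/16 clear@16
  Q 72.157.138.6: descend 010010001001110110001010 ; hops seen [H1] ; pick H1
  - 72.157.138.0/24 clear@24
  + 72.0.0.0/8 (H3) depth=8
  + 72.12.128.0/20 (H0) depth=20
  + 0.0.0.0/0 (H0) depth=0
  + 72.157.138.10/31 (H0) depth=31
  + 72.0.0.0/6 (H2) depth=6
  + 72.12.0.0/16 (H2) depth=16
  Q 72.0.0.0: descend 010010000000 ; hops seen [H0,H2,H3] ; pick H3
  Q 72.12.0.200: descend 0100100000001100 ; hops seen [H0,H2,H3,H2] ; pick H2
  Q 72.0.0.68: descend 010010000000 ; hops seen [H0,H2,H3] ; pick H3
  + 72.0.0.0/8 (H3) depth=8
  + 72.0.0.0/5 (H1) depth=5
  + 0.0.0.0/0 (H0) depth=0
  Q 72.157.138.10: descend 0100100010011101100010100000101 ; hops seen [H0,H1,H2,H3,H0] ; pick H0
  + 72.12.0.0/15 (H2) depth=15
  + 0.0.0.0/0 (H3) depth=0
  + 72.152.0.0/13 (H1) depth=13

== LOOKUPS ==
["H0","H1","H1","H1","H3","H2","H3","H0"]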